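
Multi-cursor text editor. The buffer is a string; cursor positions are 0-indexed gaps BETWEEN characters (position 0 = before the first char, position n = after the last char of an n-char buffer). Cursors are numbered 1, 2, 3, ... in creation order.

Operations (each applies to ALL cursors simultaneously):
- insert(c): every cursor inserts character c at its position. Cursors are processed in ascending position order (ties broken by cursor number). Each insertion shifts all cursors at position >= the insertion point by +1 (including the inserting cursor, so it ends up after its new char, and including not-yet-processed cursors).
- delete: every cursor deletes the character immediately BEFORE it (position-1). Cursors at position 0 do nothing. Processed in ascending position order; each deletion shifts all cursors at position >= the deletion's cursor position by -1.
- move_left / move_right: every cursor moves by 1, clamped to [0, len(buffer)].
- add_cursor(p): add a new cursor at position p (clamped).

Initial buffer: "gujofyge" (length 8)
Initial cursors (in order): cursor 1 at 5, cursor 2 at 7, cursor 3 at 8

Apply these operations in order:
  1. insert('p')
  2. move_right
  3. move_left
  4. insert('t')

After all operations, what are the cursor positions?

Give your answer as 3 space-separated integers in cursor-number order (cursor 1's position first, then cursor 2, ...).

Answer: 7 11 13

Derivation:
After op 1 (insert('p')): buffer="gujofpygpep" (len 11), cursors c1@6 c2@9 c3@11, authorship .....1..2.3
After op 2 (move_right): buffer="gujofpygpep" (len 11), cursors c1@7 c2@10 c3@11, authorship .....1..2.3
After op 3 (move_left): buffer="gujofpygpep" (len 11), cursors c1@6 c2@9 c3@10, authorship .....1..2.3
After op 4 (insert('t')): buffer="gujofptygptetp" (len 14), cursors c1@7 c2@11 c3@13, authorship .....11..22.33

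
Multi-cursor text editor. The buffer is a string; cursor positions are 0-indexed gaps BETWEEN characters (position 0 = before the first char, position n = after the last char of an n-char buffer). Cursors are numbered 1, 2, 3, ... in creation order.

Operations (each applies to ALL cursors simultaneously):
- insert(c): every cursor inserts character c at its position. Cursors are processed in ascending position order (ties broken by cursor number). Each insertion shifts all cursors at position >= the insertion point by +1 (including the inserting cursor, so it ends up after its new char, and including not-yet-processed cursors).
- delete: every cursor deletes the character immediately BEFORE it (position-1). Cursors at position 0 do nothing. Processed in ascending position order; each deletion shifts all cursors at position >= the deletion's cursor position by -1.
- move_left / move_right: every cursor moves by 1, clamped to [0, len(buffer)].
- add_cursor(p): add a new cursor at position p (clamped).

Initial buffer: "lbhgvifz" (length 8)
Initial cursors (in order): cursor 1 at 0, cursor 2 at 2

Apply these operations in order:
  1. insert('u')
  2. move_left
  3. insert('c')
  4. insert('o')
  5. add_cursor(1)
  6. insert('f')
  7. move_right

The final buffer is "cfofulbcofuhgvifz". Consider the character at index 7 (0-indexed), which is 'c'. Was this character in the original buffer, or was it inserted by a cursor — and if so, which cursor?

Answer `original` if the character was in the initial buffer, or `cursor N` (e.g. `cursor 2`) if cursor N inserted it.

Answer: cursor 2

Derivation:
After op 1 (insert('u')): buffer="ulbuhgvifz" (len 10), cursors c1@1 c2@4, authorship 1..2......
After op 2 (move_left): buffer="ulbuhgvifz" (len 10), cursors c1@0 c2@3, authorship 1..2......
After op 3 (insert('c')): buffer="culbcuhgvifz" (len 12), cursors c1@1 c2@5, authorship 11..22......
After op 4 (insert('o')): buffer="coulbcouhgvifz" (len 14), cursors c1@2 c2@7, authorship 111..222......
After op 5 (add_cursor(1)): buffer="coulbcouhgvifz" (len 14), cursors c3@1 c1@2 c2@7, authorship 111..222......
After op 6 (insert('f')): buffer="cfofulbcofuhgvifz" (len 17), cursors c3@2 c1@4 c2@10, authorship 13111..2222......
After op 7 (move_right): buffer="cfofulbcofuhgvifz" (len 17), cursors c3@3 c1@5 c2@11, authorship 13111..2222......
Authorship (.=original, N=cursor N): 1 3 1 1 1 . . 2 2 2 2 . . . . . .
Index 7: author = 2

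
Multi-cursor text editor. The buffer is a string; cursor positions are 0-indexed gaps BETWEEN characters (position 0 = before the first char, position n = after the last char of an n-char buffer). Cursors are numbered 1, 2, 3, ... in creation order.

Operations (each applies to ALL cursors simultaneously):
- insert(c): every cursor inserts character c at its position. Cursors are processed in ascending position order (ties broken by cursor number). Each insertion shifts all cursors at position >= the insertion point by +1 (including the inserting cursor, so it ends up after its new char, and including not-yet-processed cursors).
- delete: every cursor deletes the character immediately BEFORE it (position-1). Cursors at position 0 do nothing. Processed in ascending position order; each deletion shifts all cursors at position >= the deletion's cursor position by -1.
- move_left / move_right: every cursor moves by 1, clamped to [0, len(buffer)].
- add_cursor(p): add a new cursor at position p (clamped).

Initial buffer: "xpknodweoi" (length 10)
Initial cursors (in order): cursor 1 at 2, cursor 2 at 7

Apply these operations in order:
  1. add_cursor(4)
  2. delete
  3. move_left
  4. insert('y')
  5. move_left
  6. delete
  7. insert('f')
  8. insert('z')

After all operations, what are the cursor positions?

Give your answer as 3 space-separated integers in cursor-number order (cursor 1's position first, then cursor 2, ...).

After op 1 (add_cursor(4)): buffer="xpknodweoi" (len 10), cursors c1@2 c3@4 c2@7, authorship ..........
After op 2 (delete): buffer="xkodeoi" (len 7), cursors c1@1 c3@2 c2@4, authorship .......
After op 3 (move_left): buffer="xkodeoi" (len 7), cursors c1@0 c3@1 c2@3, authorship .......
After op 4 (insert('y')): buffer="yxykoydeoi" (len 10), cursors c1@1 c3@3 c2@6, authorship 1.3..2....
After op 5 (move_left): buffer="yxykoydeoi" (len 10), cursors c1@0 c3@2 c2@5, authorship 1.3..2....
After op 6 (delete): buffer="yykydeoi" (len 8), cursors c1@0 c3@1 c2@3, authorship 13.2....
After op 7 (insert('f')): buffer="fyfykfydeoi" (len 11), cursors c1@1 c3@3 c2@6, authorship 1133.22....
After op 8 (insert('z')): buffer="fzyfzykfzydeoi" (len 14), cursors c1@2 c3@5 c2@9, authorship 111333.222....

Answer: 2 9 5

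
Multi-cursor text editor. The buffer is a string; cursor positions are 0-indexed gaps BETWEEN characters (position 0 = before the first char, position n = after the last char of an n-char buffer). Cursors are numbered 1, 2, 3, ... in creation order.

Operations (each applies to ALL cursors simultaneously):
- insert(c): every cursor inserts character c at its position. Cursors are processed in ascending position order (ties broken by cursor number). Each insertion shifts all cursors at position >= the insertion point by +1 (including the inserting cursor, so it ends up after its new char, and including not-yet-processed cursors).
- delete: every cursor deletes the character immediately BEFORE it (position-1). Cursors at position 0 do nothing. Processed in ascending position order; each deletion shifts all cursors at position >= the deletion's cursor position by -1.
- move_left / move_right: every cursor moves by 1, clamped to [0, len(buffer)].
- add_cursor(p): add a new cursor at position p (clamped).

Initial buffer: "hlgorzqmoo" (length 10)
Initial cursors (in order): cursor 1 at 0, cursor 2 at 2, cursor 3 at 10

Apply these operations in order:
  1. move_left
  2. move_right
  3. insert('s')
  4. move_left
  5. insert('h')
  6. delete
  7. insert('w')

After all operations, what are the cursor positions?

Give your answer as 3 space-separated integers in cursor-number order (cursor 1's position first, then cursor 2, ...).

Answer: 2 5 15

Derivation:
After op 1 (move_left): buffer="hlgorzqmoo" (len 10), cursors c1@0 c2@1 c3@9, authorship ..........
After op 2 (move_right): buffer="hlgorzqmoo" (len 10), cursors c1@1 c2@2 c3@10, authorship ..........
After op 3 (insert('s')): buffer="hslsgorzqmoos" (len 13), cursors c1@2 c2@4 c3@13, authorship .1.2........3
After op 4 (move_left): buffer="hslsgorzqmoos" (len 13), cursors c1@1 c2@3 c3@12, authorship .1.2........3
After op 5 (insert('h')): buffer="hhslhsgorzqmoohs" (len 16), cursors c1@2 c2@5 c3@15, authorship .11.22........33
After op 6 (delete): buffer="hslsgorzqmoos" (len 13), cursors c1@1 c2@3 c3@12, authorship .1.2........3
After op 7 (insert('w')): buffer="hwslwsgorzqmoows" (len 16), cursors c1@2 c2@5 c3@15, authorship .11.22........33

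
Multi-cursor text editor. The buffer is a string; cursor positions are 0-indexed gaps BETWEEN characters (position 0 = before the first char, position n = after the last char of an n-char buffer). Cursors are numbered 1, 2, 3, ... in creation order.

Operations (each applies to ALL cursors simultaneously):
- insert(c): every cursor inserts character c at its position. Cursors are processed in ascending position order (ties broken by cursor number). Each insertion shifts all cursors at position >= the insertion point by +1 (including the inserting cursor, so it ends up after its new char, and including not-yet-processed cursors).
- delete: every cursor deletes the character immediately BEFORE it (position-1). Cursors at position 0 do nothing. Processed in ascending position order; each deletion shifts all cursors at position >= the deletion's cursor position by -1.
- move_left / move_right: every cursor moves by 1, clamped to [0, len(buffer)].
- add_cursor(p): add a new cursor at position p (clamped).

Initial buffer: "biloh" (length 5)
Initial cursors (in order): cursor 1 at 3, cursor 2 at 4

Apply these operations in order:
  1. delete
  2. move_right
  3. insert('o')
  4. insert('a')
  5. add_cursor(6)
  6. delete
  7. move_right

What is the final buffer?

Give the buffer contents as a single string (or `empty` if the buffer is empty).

After op 1 (delete): buffer="bih" (len 3), cursors c1@2 c2@2, authorship ...
After op 2 (move_right): buffer="bih" (len 3), cursors c1@3 c2@3, authorship ...
After op 3 (insert('o')): buffer="bihoo" (len 5), cursors c1@5 c2@5, authorship ...12
After op 4 (insert('a')): buffer="bihooaa" (len 7), cursors c1@7 c2@7, authorship ...1212
After op 5 (add_cursor(6)): buffer="bihooaa" (len 7), cursors c3@6 c1@7 c2@7, authorship ...1212
After op 6 (delete): buffer="biho" (len 4), cursors c1@4 c2@4 c3@4, authorship ...1
After op 7 (move_right): buffer="biho" (len 4), cursors c1@4 c2@4 c3@4, authorship ...1

Answer: biho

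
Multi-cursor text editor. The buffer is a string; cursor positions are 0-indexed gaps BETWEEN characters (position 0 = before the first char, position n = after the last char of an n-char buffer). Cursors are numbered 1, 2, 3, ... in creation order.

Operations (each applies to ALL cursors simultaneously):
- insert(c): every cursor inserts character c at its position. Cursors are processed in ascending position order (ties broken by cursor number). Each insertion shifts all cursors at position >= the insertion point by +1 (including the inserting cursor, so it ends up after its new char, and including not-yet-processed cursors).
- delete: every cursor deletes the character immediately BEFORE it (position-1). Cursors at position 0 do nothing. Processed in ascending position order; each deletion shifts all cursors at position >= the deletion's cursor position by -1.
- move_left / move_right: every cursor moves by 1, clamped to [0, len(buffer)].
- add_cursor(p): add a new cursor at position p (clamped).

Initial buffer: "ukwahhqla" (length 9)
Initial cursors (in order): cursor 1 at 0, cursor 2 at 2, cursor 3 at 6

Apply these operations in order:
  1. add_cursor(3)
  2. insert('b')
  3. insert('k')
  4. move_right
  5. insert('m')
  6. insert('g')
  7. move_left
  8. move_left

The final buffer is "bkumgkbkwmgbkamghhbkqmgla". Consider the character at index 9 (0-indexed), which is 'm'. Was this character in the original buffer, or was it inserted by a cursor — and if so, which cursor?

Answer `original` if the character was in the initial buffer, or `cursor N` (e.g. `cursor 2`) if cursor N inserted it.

After op 1 (add_cursor(3)): buffer="ukwahhqla" (len 9), cursors c1@0 c2@2 c4@3 c3@6, authorship .........
After op 2 (insert('b')): buffer="bukbwbahhbqla" (len 13), cursors c1@1 c2@4 c4@6 c3@10, authorship 1..2.4...3...
After op 3 (insert('k')): buffer="bkukbkwbkahhbkqla" (len 17), cursors c1@2 c2@6 c4@9 c3@14, authorship 11..22.44...33...
After op 4 (move_right): buffer="bkukbkwbkahhbkqla" (len 17), cursors c1@3 c2@7 c4@10 c3@15, authorship 11..22.44...33...
After op 5 (insert('m')): buffer="bkumkbkwmbkamhhbkqmla" (len 21), cursors c1@4 c2@9 c4@13 c3@19, authorship 11.1.22.244.4..33.3..
After op 6 (insert('g')): buffer="bkumgkbkwmgbkamghhbkqmgla" (len 25), cursors c1@5 c2@11 c4@16 c3@23, authorship 11.11.22.2244.44..33.33..
After op 7 (move_left): buffer="bkumgkbkwmgbkamghhbkqmgla" (len 25), cursors c1@4 c2@10 c4@15 c3@22, authorship 11.11.22.2244.44..33.33..
After op 8 (move_left): buffer="bkumgkbkwmgbkamghhbkqmgla" (len 25), cursors c1@3 c2@9 c4@14 c3@21, authorship 11.11.22.2244.44..33.33..
Authorship (.=original, N=cursor N): 1 1 . 1 1 . 2 2 . 2 2 4 4 . 4 4 . . 3 3 . 3 3 . .
Index 9: author = 2

Answer: cursor 2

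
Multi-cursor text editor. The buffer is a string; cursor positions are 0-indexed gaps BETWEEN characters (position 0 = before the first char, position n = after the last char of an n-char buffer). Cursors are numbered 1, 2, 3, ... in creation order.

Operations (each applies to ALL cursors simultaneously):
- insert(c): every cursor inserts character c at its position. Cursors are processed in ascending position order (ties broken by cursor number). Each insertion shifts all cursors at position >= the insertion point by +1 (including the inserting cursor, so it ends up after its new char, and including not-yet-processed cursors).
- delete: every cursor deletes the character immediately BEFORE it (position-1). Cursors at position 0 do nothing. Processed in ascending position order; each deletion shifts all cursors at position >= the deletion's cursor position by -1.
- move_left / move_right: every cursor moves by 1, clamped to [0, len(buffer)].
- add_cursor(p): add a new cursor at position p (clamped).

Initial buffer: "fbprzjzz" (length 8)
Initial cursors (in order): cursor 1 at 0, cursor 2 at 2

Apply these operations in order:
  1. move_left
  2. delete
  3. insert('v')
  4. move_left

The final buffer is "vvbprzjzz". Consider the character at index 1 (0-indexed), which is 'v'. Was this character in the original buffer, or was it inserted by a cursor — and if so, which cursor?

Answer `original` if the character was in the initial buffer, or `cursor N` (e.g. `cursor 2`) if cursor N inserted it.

Answer: cursor 2

Derivation:
After op 1 (move_left): buffer="fbprzjzz" (len 8), cursors c1@0 c2@1, authorship ........
After op 2 (delete): buffer="bprzjzz" (len 7), cursors c1@0 c2@0, authorship .......
After op 3 (insert('v')): buffer="vvbprzjzz" (len 9), cursors c1@2 c2@2, authorship 12.......
After op 4 (move_left): buffer="vvbprzjzz" (len 9), cursors c1@1 c2@1, authorship 12.......
Authorship (.=original, N=cursor N): 1 2 . . . . . . .
Index 1: author = 2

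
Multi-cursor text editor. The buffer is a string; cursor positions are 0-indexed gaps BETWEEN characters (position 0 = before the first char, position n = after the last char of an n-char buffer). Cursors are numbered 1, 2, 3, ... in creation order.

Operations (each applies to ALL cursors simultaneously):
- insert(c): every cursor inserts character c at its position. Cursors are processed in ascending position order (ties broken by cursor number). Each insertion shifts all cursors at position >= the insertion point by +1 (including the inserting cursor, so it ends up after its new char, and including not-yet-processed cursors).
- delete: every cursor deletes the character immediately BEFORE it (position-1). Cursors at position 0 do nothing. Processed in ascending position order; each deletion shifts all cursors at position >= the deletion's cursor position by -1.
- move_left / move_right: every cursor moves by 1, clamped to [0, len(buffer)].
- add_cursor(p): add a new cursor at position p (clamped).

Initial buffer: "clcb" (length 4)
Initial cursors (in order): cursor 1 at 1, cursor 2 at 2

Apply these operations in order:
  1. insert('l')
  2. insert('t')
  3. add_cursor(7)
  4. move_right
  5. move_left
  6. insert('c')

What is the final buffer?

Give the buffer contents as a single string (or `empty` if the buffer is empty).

After op 1 (insert('l')): buffer="clllcb" (len 6), cursors c1@2 c2@4, authorship .1.2..
After op 2 (insert('t')): buffer="cltlltcb" (len 8), cursors c1@3 c2@6, authorship .11.22..
After op 3 (add_cursor(7)): buffer="cltlltcb" (len 8), cursors c1@3 c2@6 c3@7, authorship .11.22..
After op 4 (move_right): buffer="cltlltcb" (len 8), cursors c1@4 c2@7 c3@8, authorship .11.22..
After op 5 (move_left): buffer="cltlltcb" (len 8), cursors c1@3 c2@6 c3@7, authorship .11.22..
After op 6 (insert('c')): buffer="cltclltcccb" (len 11), cursors c1@4 c2@8 c3@10, authorship .111.222.3.

Answer: cltclltcccb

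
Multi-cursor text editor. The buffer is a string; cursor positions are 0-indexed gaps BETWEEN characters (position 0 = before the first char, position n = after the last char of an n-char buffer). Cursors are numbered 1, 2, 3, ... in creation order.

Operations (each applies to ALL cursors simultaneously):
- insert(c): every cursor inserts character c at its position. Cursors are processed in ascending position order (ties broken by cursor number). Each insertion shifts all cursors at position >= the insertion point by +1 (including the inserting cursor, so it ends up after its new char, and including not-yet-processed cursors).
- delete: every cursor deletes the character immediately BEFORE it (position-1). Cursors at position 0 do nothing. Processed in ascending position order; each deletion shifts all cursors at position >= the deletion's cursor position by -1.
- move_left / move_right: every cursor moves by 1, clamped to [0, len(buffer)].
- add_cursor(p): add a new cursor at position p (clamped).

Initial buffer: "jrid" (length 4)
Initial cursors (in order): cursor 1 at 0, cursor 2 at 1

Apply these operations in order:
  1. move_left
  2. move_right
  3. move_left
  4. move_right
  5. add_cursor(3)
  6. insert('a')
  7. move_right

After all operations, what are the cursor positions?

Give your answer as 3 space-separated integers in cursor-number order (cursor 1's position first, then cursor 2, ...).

Answer: 4 4 7

Derivation:
After op 1 (move_left): buffer="jrid" (len 4), cursors c1@0 c2@0, authorship ....
After op 2 (move_right): buffer="jrid" (len 4), cursors c1@1 c2@1, authorship ....
After op 3 (move_left): buffer="jrid" (len 4), cursors c1@0 c2@0, authorship ....
After op 4 (move_right): buffer="jrid" (len 4), cursors c1@1 c2@1, authorship ....
After op 5 (add_cursor(3)): buffer="jrid" (len 4), cursors c1@1 c2@1 c3@3, authorship ....
After op 6 (insert('a')): buffer="jaariad" (len 7), cursors c1@3 c2@3 c3@6, authorship .12..3.
After op 7 (move_right): buffer="jaariad" (len 7), cursors c1@4 c2@4 c3@7, authorship .12..3.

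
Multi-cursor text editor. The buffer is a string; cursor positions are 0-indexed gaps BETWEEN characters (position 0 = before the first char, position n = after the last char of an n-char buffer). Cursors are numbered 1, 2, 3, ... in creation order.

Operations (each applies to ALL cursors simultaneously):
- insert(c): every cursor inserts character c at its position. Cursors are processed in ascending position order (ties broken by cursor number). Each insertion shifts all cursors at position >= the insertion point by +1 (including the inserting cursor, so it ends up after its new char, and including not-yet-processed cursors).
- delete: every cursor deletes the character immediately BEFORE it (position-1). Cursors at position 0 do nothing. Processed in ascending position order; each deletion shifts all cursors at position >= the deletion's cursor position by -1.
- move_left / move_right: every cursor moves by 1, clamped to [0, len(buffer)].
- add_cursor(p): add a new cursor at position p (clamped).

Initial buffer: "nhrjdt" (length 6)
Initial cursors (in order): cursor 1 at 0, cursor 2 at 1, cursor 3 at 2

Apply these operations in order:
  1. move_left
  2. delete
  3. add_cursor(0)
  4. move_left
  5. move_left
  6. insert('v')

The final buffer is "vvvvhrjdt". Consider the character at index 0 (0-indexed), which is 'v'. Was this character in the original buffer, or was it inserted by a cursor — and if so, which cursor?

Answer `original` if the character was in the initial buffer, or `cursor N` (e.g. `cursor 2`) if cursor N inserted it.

After op 1 (move_left): buffer="nhrjdt" (len 6), cursors c1@0 c2@0 c3@1, authorship ......
After op 2 (delete): buffer="hrjdt" (len 5), cursors c1@0 c2@0 c3@0, authorship .....
After op 3 (add_cursor(0)): buffer="hrjdt" (len 5), cursors c1@0 c2@0 c3@0 c4@0, authorship .....
After op 4 (move_left): buffer="hrjdt" (len 5), cursors c1@0 c2@0 c3@0 c4@0, authorship .....
After op 5 (move_left): buffer="hrjdt" (len 5), cursors c1@0 c2@0 c3@0 c4@0, authorship .....
After op 6 (insert('v')): buffer="vvvvhrjdt" (len 9), cursors c1@4 c2@4 c3@4 c4@4, authorship 1234.....
Authorship (.=original, N=cursor N): 1 2 3 4 . . . . .
Index 0: author = 1

Answer: cursor 1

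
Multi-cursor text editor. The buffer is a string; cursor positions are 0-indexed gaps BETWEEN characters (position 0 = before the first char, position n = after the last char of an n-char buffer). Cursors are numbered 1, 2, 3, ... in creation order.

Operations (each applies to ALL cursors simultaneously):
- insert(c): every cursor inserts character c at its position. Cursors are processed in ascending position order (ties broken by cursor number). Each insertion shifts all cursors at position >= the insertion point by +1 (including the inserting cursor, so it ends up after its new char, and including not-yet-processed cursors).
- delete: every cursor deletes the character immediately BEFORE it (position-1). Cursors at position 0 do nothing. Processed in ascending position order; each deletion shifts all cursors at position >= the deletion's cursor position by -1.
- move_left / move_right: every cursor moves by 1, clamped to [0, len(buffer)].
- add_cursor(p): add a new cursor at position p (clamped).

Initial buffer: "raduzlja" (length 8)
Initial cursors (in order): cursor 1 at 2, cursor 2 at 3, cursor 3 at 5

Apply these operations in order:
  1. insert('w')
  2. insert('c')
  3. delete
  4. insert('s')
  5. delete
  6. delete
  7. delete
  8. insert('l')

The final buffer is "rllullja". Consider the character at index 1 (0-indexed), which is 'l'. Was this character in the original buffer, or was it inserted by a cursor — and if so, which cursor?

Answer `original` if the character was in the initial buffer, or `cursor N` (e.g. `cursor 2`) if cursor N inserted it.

After op 1 (insert('w')): buffer="rawdwuzwlja" (len 11), cursors c1@3 c2@5 c3@8, authorship ..1.2..3...
After op 2 (insert('c')): buffer="rawcdwcuzwclja" (len 14), cursors c1@4 c2@7 c3@11, authorship ..11.22..33...
After op 3 (delete): buffer="rawdwuzwlja" (len 11), cursors c1@3 c2@5 c3@8, authorship ..1.2..3...
After op 4 (insert('s')): buffer="rawsdwsuzwslja" (len 14), cursors c1@4 c2@7 c3@11, authorship ..11.22..33...
After op 5 (delete): buffer="rawdwuzwlja" (len 11), cursors c1@3 c2@5 c3@8, authorship ..1.2..3...
After op 6 (delete): buffer="raduzlja" (len 8), cursors c1@2 c2@3 c3@5, authorship ........
After op 7 (delete): buffer="rulja" (len 5), cursors c1@1 c2@1 c3@2, authorship .....
After op 8 (insert('l')): buffer="rllullja" (len 8), cursors c1@3 c2@3 c3@5, authorship .12.3...
Authorship (.=original, N=cursor N): . 1 2 . 3 . . .
Index 1: author = 1

Answer: cursor 1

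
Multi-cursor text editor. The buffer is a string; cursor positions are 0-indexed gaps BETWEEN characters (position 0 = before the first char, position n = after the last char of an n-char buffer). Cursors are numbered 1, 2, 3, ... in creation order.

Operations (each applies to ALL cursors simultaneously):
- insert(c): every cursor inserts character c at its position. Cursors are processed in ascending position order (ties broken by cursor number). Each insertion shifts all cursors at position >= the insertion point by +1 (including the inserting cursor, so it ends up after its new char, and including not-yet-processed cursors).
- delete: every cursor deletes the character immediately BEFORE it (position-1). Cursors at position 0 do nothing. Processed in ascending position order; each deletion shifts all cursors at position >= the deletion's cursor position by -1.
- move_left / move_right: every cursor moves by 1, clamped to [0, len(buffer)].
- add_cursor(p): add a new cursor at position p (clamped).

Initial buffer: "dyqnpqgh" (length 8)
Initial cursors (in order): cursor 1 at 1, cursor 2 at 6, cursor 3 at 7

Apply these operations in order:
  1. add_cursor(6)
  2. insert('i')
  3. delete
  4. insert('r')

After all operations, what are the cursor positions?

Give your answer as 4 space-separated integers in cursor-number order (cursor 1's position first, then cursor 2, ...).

Answer: 2 9 11 9

Derivation:
After op 1 (add_cursor(6)): buffer="dyqnpqgh" (len 8), cursors c1@1 c2@6 c4@6 c3@7, authorship ........
After op 2 (insert('i')): buffer="diyqnpqiigih" (len 12), cursors c1@2 c2@9 c4@9 c3@11, authorship .1.....24.3.
After op 3 (delete): buffer="dyqnpqgh" (len 8), cursors c1@1 c2@6 c4@6 c3@7, authorship ........
After op 4 (insert('r')): buffer="dryqnpqrrgrh" (len 12), cursors c1@2 c2@9 c4@9 c3@11, authorship .1.....24.3.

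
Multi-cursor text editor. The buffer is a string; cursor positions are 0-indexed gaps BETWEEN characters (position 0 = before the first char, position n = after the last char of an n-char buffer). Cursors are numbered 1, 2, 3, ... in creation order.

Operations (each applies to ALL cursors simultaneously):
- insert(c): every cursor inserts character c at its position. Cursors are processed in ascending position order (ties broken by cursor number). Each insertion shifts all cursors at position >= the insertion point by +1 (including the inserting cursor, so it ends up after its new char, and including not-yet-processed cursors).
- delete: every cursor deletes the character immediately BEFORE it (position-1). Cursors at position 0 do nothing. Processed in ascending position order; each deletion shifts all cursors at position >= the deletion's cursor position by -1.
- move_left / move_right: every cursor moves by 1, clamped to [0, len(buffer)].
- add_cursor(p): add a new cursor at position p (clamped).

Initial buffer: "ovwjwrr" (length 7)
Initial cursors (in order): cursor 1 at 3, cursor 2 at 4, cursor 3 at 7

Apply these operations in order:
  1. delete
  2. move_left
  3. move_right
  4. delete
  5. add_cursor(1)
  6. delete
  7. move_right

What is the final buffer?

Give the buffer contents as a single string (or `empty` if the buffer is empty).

Answer: empty

Derivation:
After op 1 (delete): buffer="ovwr" (len 4), cursors c1@2 c2@2 c3@4, authorship ....
After op 2 (move_left): buffer="ovwr" (len 4), cursors c1@1 c2@1 c3@3, authorship ....
After op 3 (move_right): buffer="ovwr" (len 4), cursors c1@2 c2@2 c3@4, authorship ....
After op 4 (delete): buffer="w" (len 1), cursors c1@0 c2@0 c3@1, authorship .
After op 5 (add_cursor(1)): buffer="w" (len 1), cursors c1@0 c2@0 c3@1 c4@1, authorship .
After op 6 (delete): buffer="" (len 0), cursors c1@0 c2@0 c3@0 c4@0, authorship 
After op 7 (move_right): buffer="" (len 0), cursors c1@0 c2@0 c3@0 c4@0, authorship 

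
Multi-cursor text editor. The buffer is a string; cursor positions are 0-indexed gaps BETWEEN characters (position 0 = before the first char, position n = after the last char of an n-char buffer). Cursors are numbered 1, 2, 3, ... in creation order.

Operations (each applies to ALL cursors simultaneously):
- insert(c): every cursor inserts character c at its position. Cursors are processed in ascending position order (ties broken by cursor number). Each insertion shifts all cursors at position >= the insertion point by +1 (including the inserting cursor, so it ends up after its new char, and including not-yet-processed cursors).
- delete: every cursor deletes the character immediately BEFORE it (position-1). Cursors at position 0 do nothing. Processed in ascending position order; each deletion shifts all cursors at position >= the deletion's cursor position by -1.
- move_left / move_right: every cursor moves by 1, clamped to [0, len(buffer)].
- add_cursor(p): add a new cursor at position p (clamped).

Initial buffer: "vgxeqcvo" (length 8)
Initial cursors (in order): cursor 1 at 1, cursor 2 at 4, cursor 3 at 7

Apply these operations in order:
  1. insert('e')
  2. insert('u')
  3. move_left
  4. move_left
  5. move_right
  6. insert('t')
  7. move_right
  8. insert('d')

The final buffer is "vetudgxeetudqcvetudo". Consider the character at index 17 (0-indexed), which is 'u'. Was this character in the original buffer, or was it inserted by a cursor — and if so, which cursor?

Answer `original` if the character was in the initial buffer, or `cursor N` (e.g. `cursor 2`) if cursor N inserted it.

After op 1 (insert('e')): buffer="vegxeeqcveo" (len 11), cursors c1@2 c2@6 c3@10, authorship .1...2...3.
After op 2 (insert('u')): buffer="veugxeeuqcveuo" (len 14), cursors c1@3 c2@8 c3@13, authorship .11...22...33.
After op 3 (move_left): buffer="veugxeeuqcveuo" (len 14), cursors c1@2 c2@7 c3@12, authorship .11...22...33.
After op 4 (move_left): buffer="veugxeeuqcveuo" (len 14), cursors c1@1 c2@6 c3@11, authorship .11...22...33.
After op 5 (move_right): buffer="veugxeeuqcveuo" (len 14), cursors c1@2 c2@7 c3@12, authorship .11...22...33.
After op 6 (insert('t')): buffer="vetugxeetuqcvetuo" (len 17), cursors c1@3 c2@9 c3@15, authorship .111...222...333.
After op 7 (move_right): buffer="vetugxeetuqcvetuo" (len 17), cursors c1@4 c2@10 c3@16, authorship .111...222...333.
After op 8 (insert('d')): buffer="vetudgxeetudqcvetudo" (len 20), cursors c1@5 c2@12 c3@19, authorship .1111...2222...3333.
Authorship (.=original, N=cursor N): . 1 1 1 1 . . . 2 2 2 2 . . . 3 3 3 3 .
Index 17: author = 3

Answer: cursor 3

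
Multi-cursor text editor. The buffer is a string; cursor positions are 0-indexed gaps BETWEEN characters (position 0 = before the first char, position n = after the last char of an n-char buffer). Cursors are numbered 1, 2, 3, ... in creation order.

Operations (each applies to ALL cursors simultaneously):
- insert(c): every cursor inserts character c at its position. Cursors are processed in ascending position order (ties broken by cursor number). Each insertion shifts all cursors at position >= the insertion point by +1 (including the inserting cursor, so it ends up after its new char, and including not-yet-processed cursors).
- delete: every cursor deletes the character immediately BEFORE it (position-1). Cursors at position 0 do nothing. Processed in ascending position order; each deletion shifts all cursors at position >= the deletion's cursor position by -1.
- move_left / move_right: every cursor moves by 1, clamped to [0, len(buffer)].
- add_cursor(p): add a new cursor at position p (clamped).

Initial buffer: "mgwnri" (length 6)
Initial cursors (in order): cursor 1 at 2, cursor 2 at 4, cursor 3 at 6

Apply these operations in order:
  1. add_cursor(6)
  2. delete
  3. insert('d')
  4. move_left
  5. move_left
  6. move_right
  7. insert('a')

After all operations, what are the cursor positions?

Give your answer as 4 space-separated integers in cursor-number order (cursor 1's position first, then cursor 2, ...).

After op 1 (add_cursor(6)): buffer="mgwnri" (len 6), cursors c1@2 c2@4 c3@6 c4@6, authorship ......
After op 2 (delete): buffer="mw" (len 2), cursors c1@1 c2@2 c3@2 c4@2, authorship ..
After op 3 (insert('d')): buffer="mdwddd" (len 6), cursors c1@2 c2@6 c3@6 c4@6, authorship .1.234
After op 4 (move_left): buffer="mdwddd" (len 6), cursors c1@1 c2@5 c3@5 c4@5, authorship .1.234
After op 5 (move_left): buffer="mdwddd" (len 6), cursors c1@0 c2@4 c3@4 c4@4, authorship .1.234
After op 6 (move_right): buffer="mdwddd" (len 6), cursors c1@1 c2@5 c3@5 c4@5, authorship .1.234
After op 7 (insert('a')): buffer="madwddaaad" (len 10), cursors c1@2 c2@9 c3@9 c4@9, authorship .11.232344

Answer: 2 9 9 9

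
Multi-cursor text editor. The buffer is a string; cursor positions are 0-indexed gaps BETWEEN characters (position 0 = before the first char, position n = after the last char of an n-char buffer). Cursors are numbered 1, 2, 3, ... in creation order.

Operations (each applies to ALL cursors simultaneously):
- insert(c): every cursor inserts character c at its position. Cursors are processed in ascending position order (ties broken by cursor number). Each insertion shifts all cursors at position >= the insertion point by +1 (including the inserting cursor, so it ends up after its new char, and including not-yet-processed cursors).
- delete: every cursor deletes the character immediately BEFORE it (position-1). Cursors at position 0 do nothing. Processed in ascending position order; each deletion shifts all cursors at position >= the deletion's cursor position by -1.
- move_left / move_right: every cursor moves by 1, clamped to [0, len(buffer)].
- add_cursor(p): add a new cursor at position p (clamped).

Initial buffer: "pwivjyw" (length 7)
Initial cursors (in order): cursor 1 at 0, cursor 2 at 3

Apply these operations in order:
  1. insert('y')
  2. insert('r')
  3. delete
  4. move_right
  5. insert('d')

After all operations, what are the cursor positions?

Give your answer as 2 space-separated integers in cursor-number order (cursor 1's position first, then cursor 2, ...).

After op 1 (insert('y')): buffer="ypwiyvjyw" (len 9), cursors c1@1 c2@5, authorship 1...2....
After op 2 (insert('r')): buffer="yrpwiyrvjyw" (len 11), cursors c1@2 c2@7, authorship 11...22....
After op 3 (delete): buffer="ypwiyvjyw" (len 9), cursors c1@1 c2@5, authorship 1...2....
After op 4 (move_right): buffer="ypwiyvjyw" (len 9), cursors c1@2 c2@6, authorship 1...2....
After op 5 (insert('d')): buffer="ypdwiyvdjyw" (len 11), cursors c1@3 c2@8, authorship 1.1..2.2...

Answer: 3 8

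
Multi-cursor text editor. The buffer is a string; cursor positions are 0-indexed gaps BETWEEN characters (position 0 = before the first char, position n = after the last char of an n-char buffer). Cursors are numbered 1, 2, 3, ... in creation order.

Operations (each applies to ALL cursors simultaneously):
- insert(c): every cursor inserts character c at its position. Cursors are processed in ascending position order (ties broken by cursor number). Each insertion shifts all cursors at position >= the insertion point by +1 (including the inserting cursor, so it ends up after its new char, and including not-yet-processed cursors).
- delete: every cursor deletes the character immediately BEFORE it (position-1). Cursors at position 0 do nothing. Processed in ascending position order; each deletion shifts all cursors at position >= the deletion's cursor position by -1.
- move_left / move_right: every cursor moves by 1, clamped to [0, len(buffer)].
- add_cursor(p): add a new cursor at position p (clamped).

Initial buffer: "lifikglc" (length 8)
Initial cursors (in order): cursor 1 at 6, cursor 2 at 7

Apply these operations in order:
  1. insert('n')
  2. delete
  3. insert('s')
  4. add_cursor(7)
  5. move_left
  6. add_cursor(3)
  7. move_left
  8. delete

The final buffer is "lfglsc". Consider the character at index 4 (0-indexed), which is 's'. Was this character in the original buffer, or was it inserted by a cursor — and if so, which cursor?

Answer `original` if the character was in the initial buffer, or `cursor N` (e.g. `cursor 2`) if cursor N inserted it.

Answer: cursor 2

Derivation:
After op 1 (insert('n')): buffer="lifikgnlnc" (len 10), cursors c1@7 c2@9, authorship ......1.2.
After op 2 (delete): buffer="lifikglc" (len 8), cursors c1@6 c2@7, authorship ........
After op 3 (insert('s')): buffer="lifikgslsc" (len 10), cursors c1@7 c2@9, authorship ......1.2.
After op 4 (add_cursor(7)): buffer="lifikgslsc" (len 10), cursors c1@7 c3@7 c2@9, authorship ......1.2.
After op 5 (move_left): buffer="lifikgslsc" (len 10), cursors c1@6 c3@6 c2@8, authorship ......1.2.
After op 6 (add_cursor(3)): buffer="lifikgslsc" (len 10), cursors c4@3 c1@6 c3@6 c2@8, authorship ......1.2.
After op 7 (move_left): buffer="lifikgslsc" (len 10), cursors c4@2 c1@5 c3@5 c2@7, authorship ......1.2.
After op 8 (delete): buffer="lfglsc" (len 6), cursors c4@1 c1@2 c3@2 c2@3, authorship ....2.
Authorship (.=original, N=cursor N): . . . . 2 .
Index 4: author = 2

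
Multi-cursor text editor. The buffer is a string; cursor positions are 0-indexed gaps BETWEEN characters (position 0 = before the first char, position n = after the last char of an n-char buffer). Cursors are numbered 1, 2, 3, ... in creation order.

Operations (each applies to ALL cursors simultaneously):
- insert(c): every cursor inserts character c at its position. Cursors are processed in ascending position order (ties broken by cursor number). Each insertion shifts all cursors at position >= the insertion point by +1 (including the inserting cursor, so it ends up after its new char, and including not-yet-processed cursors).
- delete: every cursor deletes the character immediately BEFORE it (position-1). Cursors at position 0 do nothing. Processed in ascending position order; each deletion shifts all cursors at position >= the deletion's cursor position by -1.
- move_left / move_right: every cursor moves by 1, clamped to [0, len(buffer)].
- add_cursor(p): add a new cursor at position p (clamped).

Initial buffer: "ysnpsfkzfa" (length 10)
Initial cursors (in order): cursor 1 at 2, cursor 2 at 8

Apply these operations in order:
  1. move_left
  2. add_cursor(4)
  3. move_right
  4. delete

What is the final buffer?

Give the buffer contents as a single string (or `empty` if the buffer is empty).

After op 1 (move_left): buffer="ysnpsfkzfa" (len 10), cursors c1@1 c2@7, authorship ..........
After op 2 (add_cursor(4)): buffer="ysnpsfkzfa" (len 10), cursors c1@1 c3@4 c2@7, authorship ..........
After op 3 (move_right): buffer="ysnpsfkzfa" (len 10), cursors c1@2 c3@5 c2@8, authorship ..........
After op 4 (delete): buffer="ynpfkfa" (len 7), cursors c1@1 c3@3 c2@5, authorship .......

Answer: ynpfkfa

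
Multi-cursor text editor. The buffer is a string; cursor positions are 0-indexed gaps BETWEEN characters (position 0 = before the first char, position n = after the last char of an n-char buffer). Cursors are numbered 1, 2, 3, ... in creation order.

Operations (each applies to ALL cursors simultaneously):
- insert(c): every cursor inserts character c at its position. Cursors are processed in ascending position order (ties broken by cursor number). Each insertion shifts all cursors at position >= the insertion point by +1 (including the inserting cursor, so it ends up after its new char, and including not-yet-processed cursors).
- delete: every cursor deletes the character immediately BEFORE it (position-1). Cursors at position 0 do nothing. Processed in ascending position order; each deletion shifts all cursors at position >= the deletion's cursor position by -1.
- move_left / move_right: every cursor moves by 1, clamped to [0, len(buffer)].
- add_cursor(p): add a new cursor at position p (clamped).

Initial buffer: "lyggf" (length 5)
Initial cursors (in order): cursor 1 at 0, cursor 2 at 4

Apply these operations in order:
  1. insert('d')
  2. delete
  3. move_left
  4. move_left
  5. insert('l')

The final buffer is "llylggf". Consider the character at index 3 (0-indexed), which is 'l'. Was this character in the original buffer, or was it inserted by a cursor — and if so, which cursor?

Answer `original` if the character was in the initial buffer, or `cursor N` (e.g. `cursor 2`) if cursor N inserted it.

After op 1 (insert('d')): buffer="dlyggdf" (len 7), cursors c1@1 c2@6, authorship 1....2.
After op 2 (delete): buffer="lyggf" (len 5), cursors c1@0 c2@4, authorship .....
After op 3 (move_left): buffer="lyggf" (len 5), cursors c1@0 c2@3, authorship .....
After op 4 (move_left): buffer="lyggf" (len 5), cursors c1@0 c2@2, authorship .....
After op 5 (insert('l')): buffer="llylggf" (len 7), cursors c1@1 c2@4, authorship 1..2...
Authorship (.=original, N=cursor N): 1 . . 2 . . .
Index 3: author = 2

Answer: cursor 2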